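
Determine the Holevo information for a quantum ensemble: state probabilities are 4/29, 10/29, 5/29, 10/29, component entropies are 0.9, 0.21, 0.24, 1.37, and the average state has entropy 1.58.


chi = S(rho) - sum_i p_i * S(rho_i)
Weighted entropy = 4/29 * 0.9 + 10/29 * 0.21 + 5/29 * 0.24 + 10/29 * 1.37
= 0.7103
chi = 1.58 - 0.7103
= 0.8697

0.8697


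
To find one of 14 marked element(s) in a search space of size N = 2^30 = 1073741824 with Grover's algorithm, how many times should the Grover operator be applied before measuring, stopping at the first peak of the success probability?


After j Grover iterations the success probability is P(j) = sin^2((2j+1)*theta), where sin(theta) = sqrt(k/N).
N = 2^30 = 1073741824, k = 14
sin(theta) = sqrt(k/N) = 0.0001141863216
theta = arcsin(sqrt(k/N)) = 0.0001141863219 rad
P(j) reaches its first maximum when (2j+1)*theta is as close as possible to pi/2, i.e. j = round(pi/(4*theta) - 1/2).
pi/(4*theta) - 1/2 = 6877.7158
(For comparison, the common estimate pi/4 * sqrt(N/k) = 6878.2158; the exact maximiser is used here.)
Optimal iterations = 6878

6878


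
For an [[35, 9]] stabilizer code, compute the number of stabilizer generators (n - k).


For an [[n,k]] stabilizer code:
Number of stabilizer generators = n - k
= 35 - 9
= 26

26


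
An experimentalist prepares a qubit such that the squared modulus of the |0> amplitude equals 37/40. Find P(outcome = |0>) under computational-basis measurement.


|alpha|^2 = 37/40 = 0.9250
|beta|^2 = 1 - 37/40 = 3/40 = 0.0750
P(|0>) = |alpha|^2 = 0.9250

0.9250


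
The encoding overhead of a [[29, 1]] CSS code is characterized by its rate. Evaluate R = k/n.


Code rate R = k/n
= 1/29
= 0.0345

0.0345


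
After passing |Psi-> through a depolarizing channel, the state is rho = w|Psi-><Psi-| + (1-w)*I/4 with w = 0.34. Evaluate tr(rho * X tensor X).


|Psi-> = (|01> - |10>)/sqrt(2)
For the pure Bell state, <X_A X_B> = -1 (Bell-state Pauli correlator).
The maximally-mixed part I/4 has tr(I/4 * P tensor P) = 0 for any traceless Pauli P.
So <X_A X_B>_rho = w * (-1) + (1 - w) * 0
= 0.34 * (-1)
= -0.3400

-0.3400


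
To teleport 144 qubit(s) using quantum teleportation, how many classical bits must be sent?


Quantum teleportation requires 2 classical bits per qubit teleported.
144 qubit(s) -> 2 * 144 = 288 classical bits

288


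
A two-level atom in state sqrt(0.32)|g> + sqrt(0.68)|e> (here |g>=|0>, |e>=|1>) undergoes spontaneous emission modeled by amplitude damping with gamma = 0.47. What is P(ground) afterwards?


For amplitude damping with parameter gamma on state sqrt(a)|0> + sqrt(b)|1>:
alpha^2 = 0.32, beta^2 = 0.68
P(|0>) = alpha^2 + gamma * beta^2
= 0.32 + 0.47 * 0.68
= 0.32 + 0.3196
= 0.6396

0.6396


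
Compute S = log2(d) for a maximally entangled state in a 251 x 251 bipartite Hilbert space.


For a maximally entangled state in d x d:
S = log2(d) = log2(251)
= 7.9715

7.9715


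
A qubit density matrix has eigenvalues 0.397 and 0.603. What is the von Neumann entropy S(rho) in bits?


S = -p*log2(p) - (1-p)*log2(1-p)
p = 0.3970, 1-p = 0.6030
= -0.3970 * log2(0.3970) - 0.6030 * log2(0.6030)
= -(-0.5291) - (-0.4401)
= 0.9692

0.9692


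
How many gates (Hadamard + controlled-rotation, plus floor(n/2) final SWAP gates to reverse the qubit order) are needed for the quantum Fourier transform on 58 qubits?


Hadamard gates: 58
Controlled rotations: n*(n-1)/2 = 58*57/2 = 1653
SWAP gates: floor(n/2) = floor(58/2) = 29
Total = 58 + 1653 + 29
= 1740

1740


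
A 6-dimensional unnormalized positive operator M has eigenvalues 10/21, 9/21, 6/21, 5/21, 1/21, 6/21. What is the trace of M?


tr(M) = sum of eigenvalues
= 10/21 + 9/21 + 6/21 + 5/21 + 1/21 + 6/21
= 37/21
= 1.7619

1.7619


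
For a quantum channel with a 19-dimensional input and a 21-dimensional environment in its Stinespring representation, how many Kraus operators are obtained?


Tracing out the environment in an orthonormal basis {|i>_E} gives Kraus operators K_i = <i|_E U |0>_E.
Number of Kraus operators = dim(H_env) = d_env
= 21

21


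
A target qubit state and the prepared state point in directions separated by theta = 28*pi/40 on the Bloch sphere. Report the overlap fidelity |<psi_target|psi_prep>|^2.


For states separated by angle theta on Bloch sphere:
F = cos^2(theta/2)
theta = 28*pi/40 = 2.1991
theta/2 = 1.0996
cos(theta/2) = 0.4540
F = 0.2061

0.2061


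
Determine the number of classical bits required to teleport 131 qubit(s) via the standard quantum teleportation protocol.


Quantum teleportation requires 2 classical bits per qubit teleported.
131 qubit(s) -> 2 * 131 = 262 classical bits

262


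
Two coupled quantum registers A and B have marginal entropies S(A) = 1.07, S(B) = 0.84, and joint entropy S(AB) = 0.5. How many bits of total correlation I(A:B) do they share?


I(A:B) = S(A) + S(B) - S(AB)
= 1.07 + 0.84 - 0.5
= 1.4100

1.4100


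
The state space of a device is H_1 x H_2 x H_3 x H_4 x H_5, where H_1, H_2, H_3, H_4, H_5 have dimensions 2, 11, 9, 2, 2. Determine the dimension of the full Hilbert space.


dim(H_1 x H_2 x H_3 x H_4 x H_5) = 2 * 11 * 9 * 2 * 2
= 22 * 9 * 2 * 2
= 198 * 2 * 2
= 396 * 2
= 792

792


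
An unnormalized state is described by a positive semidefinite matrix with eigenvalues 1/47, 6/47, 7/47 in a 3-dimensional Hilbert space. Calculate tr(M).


tr(M) = sum of eigenvalues
= 1/47 + 6/47 + 7/47
= 14/47
= 0.2979

0.2979


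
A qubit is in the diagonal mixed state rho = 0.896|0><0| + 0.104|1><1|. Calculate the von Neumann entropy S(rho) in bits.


S = -p*log2(p) - (1-p)*log2(1-p)
p = 0.8960, 1-p = 0.1040
= -0.8960 * log2(0.8960) - 0.1040 * log2(0.1040)
= -(-0.1420) - (-0.3396)
= 0.4815

0.4815


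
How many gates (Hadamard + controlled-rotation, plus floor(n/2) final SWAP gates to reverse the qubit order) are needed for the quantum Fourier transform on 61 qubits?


Hadamard gates: 61
Controlled rotations: n*(n-1)/2 = 61*60/2 = 1830
SWAP gates: floor(n/2) = floor(61/2) = 30
Total = 61 + 1830 + 30
= 1921

1921


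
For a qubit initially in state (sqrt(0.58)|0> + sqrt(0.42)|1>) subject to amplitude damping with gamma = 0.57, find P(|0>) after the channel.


For amplitude damping with parameter gamma on state sqrt(a)|0> + sqrt(b)|1>:
alpha^2 = 0.58, beta^2 = 0.42
P(|0>) = alpha^2 + gamma * beta^2
= 0.58 + 0.57 * 0.42
= 0.58 + 0.2394
= 0.8194

0.8194


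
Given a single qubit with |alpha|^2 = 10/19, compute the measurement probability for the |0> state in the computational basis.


|alpha|^2 = 10/19 = 0.5263
|beta|^2 = 1 - 10/19 = 9/19 = 0.4737
P(|0>) = |alpha|^2 = 0.5263

0.5263


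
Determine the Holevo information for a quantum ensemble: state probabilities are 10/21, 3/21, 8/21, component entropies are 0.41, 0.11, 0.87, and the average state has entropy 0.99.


chi = S(rho) - sum_i p_i * S(rho_i)
Weighted entropy = 10/21 * 0.41 + 3/21 * 0.11 + 8/21 * 0.87
= 0.5424
chi = 0.99 - 0.5424
= 0.4476

0.4476


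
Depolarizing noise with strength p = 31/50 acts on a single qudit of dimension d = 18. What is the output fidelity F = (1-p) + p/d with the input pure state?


F = (1-p) + p/d
= (1 - 0.6200) + 0.6200/18
= 0.3800 + 0.0344
= 0.4144

0.4144


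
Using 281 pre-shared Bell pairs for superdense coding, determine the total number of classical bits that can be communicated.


Superdense coding allows 2 classical bits per shared entangled pair.
281 pair(s) -> 2 * 281 = 562 classical bits

562


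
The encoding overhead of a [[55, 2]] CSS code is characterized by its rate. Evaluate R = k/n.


Code rate R = k/n
= 2/55
= 0.0364

0.0364


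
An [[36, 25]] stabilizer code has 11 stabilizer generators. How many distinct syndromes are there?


Each stabilizer generator gives a binary (+1 or -1) measurement outcome.
With 11 independent generators:
Total syndromes = 2^11
= 2048

2048


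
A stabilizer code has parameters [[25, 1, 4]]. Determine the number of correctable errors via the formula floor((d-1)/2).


Code parameters: [[25, 1, 4]], distance d = 4.
Number of correctable errors = floor((d-1)/2)
= floor((4 - 1)/2)
= floor(3/2)
= 1

1


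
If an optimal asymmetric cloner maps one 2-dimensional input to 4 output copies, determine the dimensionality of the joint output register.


Output space = H^(tensor 4) where dim(H) = 2
dim = 2^4
= 4 (after 2 factors)
= 8 (after 3 factors)
= 16 (after 4 factors)
= 16

16


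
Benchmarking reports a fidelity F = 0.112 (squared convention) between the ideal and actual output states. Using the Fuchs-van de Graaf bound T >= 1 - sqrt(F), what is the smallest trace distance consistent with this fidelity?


Fuchs-van de Graaf (squared-fidelity convention): 1 - sqrt(F) <= T <= sqrt(1 - F).
Lower bound: T >= 1 - sqrt(F)
sqrt(F) = sqrt(0.112) = 0.3347
T >= 1 - 0.3347
T >= 0.6653

0.6653


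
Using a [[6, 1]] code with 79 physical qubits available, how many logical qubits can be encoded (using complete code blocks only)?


Each code block uses 6 physical qubits for 1 logical qubit(s).
Number of complete blocks = floor(79 / 6) = 13
Logical qubits = 13 * 1
= 13

13


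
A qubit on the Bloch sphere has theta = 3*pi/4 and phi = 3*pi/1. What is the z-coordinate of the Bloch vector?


theta = 2.3562, phi = 9.4248
r_z = cos(theta) = -0.7071

-0.7071


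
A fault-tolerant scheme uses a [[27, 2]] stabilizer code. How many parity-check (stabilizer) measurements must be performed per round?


For an [[n,k]] stabilizer code:
Number of stabilizer generators = n - k
= 27 - 2
= 25

25


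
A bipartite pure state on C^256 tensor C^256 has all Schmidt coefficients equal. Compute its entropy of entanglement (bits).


For a maximally entangled state in d x d:
S = log2(d) = log2(256)
= 8.0000

8.0000


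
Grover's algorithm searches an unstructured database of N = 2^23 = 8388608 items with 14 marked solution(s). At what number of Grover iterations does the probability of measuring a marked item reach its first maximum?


After j Grover iterations the success probability is P(j) = sin^2((2j+1)*theta), where sin(theta) = sqrt(k/N).
N = 2^23 = 8388608, k = 14
sin(theta) = sqrt(k/N) = 0.001291870757
theta = arcsin(sqrt(k/N)) = 0.001291871117 rad
P(j) reaches its first maximum when (2j+1)*theta is as close as possible to pi/2, i.e. j = round(pi/(4*theta) - 1/2).
pi/(4*theta) - 1/2 = 607.4540
(For comparison, the common estimate pi/4 * sqrt(N/k) = 607.9541; the exact maximiser is used here.)
Optimal iterations = 607

607


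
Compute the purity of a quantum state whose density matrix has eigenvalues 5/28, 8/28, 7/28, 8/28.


tr(rho^2) = sum of eigenvalues squared
= (5/28)^2 + (8/28)^2 + (7/28)^2 + (8/28)^2
= (25 + 64 + 49 + 64) / 784
= 202/784
= 0.2577

0.2577


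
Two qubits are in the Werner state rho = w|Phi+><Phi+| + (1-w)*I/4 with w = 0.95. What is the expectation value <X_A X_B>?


|Phi+> = (|00> + |11>)/sqrt(2)
For the pure Bell state, <X_A X_B> = +1 (Bell-state Pauli correlator).
The maximally-mixed part I/4 has tr(I/4 * P tensor P) = 0 for any traceless Pauli P.
So <X_A X_B>_rho = w * (+1) + (1 - w) * 0
= 0.95 * (+1)
= 0.9500

0.9500


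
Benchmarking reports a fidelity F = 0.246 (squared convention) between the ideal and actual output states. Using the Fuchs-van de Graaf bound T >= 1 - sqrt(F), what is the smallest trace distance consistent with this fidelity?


Fuchs-van de Graaf (squared-fidelity convention): 1 - sqrt(F) <= T <= sqrt(1 - F).
Lower bound: T >= 1 - sqrt(F)
sqrt(F) = sqrt(0.246) = 0.4960
T >= 1 - 0.4960
T >= 0.5040

0.5040


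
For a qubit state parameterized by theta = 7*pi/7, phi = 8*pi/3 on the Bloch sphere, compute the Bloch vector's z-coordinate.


theta = 3.1416, phi = 8.3776
r_z = cos(theta) = -1.0000

-1.0000


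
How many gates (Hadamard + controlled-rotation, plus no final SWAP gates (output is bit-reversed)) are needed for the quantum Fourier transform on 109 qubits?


Hadamard gates: 109
Controlled rotations: n*(n-1)/2 = 109*108/2 = 5886
SWAP gates: 0 (omitted)
Total = 109 + 5886
= 5995

5995


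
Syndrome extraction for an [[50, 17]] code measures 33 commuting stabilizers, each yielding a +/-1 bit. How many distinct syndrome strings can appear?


Each stabilizer generator gives a binary (+1 or -1) measurement outcome.
With 33 independent generators:
Total syndromes = 2^33
= 8589934592

8589934592


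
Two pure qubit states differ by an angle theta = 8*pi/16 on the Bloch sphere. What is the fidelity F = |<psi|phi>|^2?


For states separated by angle theta on Bloch sphere:
F = cos^2(theta/2)
theta = 8*pi/16 = 1.5708
theta/2 = 0.7854
cos(theta/2) = 0.7071
F = 0.5000

0.5000


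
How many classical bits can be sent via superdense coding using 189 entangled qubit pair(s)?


Superdense coding allows 2 classical bits per shared entangled pair.
189 pair(s) -> 2 * 189 = 378 classical bits

378


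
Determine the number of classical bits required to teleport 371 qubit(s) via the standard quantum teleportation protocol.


Quantum teleportation requires 2 classical bits per qubit teleported.
371 qubit(s) -> 2 * 371 = 742 classical bits

742


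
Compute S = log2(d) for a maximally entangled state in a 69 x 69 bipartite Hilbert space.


For a maximally entangled state in d x d:
S = log2(d) = log2(69)
= 6.1085

6.1085


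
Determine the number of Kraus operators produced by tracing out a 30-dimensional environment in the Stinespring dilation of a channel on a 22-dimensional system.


Tracing out the environment in an orthonormal basis {|i>_E} gives Kraus operators K_i = <i|_E U |0>_E.
Number of Kraus operators = dim(H_env) = d_env
= 30

30


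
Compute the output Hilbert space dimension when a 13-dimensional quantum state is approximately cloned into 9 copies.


Output space = H^(tensor 9) where dim(H) = 13
dim = 13^9
= 169 (after 2 factors)
= 2197 (after 3 factors)
= 28561 (after 4 factors)
= 371293 (after 5 factors)
= 4826809 (after 6 factors)
= 62748517 (after 7 factors)
= 815730721 (after 8 factors)
= 10604499373 (after 9 factors)
= 10604499373

10604499373


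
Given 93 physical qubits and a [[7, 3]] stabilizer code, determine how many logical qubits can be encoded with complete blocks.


Each code block uses 7 physical qubits for 3 logical qubit(s).
Number of complete blocks = floor(93 / 7) = 13
Logical qubits = 13 * 3
= 39

39


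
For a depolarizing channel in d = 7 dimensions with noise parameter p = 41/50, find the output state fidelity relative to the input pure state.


F = (1-p) + p/d
= (1 - 0.8200) + 0.8200/7
= 0.1800 + 0.1171
= 0.2971

0.2971


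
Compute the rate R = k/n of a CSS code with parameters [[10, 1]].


Code rate R = k/n
= 1/10
= 0.1000

0.1000


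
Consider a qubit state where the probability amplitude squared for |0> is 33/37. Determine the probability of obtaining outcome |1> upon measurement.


|alpha|^2 = 33/37 = 0.8919
|beta|^2 = 1 - 33/37 = 4/37 = 0.1081
P(|1>) = |beta|^2 = 0.1081

0.1081


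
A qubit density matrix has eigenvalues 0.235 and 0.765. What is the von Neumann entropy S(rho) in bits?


S = -p*log2(p) - (1-p)*log2(1-p)
p = 0.2350, 1-p = 0.7650
= -0.2350 * log2(0.2350) - 0.7650 * log2(0.7650)
= -(-0.4910) - (-0.2956)
= 0.7866

0.7866


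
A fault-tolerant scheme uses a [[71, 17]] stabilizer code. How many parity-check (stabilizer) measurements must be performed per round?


For an [[n,k]] stabilizer code:
Number of stabilizer generators = n - k
= 71 - 17
= 54

54


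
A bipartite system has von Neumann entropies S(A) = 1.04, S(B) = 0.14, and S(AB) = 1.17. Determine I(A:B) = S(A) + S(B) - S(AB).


I(A:B) = S(A) + S(B) - S(AB)
= 1.04 + 0.14 - 1.17
= 0.0100

0.0100


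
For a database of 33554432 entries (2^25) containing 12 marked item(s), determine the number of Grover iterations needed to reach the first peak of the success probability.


After j Grover iterations the success probability is P(j) = sin^2((2j+1)*theta), where sin(theta) = sqrt(k/N).
N = 2^25 = 33554432, k = 12
sin(theta) = sqrt(k/N) = 0.0005980199567
theta = arcsin(sqrt(k/N)) = 0.0005980199924 rad
P(j) reaches its first maximum when (2j+1)*theta is as close as possible to pi/2, i.e. j = round(pi/(4*theta) - 1/2).
pi/(4*theta) - 1/2 = 1312.8309
(For comparison, the common estimate pi/4 * sqrt(N/k) = 1313.3310; the exact maximiser is used here.)
Optimal iterations = 1313

1313


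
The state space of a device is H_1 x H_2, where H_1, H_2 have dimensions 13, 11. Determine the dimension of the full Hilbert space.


dim(H_1 x H_2) = 13 * 11
= 143

143


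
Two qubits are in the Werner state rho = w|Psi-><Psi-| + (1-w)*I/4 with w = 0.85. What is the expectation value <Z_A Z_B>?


|Psi-> = (|01> - |10>)/sqrt(2)
For the pure Bell state, <Z_A Z_B> = -1 (Bell-state Pauli correlator).
The maximally-mixed part I/4 has tr(I/4 * P tensor P) = 0 for any traceless Pauli P.
So <Z_A Z_B>_rho = w * (-1) + (1 - w) * 0
= 0.85 * (-1)
= -0.8500

-0.8500


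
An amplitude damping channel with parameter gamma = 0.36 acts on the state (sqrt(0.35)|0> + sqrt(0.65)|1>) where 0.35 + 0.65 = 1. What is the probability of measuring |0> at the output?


For amplitude damping with parameter gamma on state sqrt(a)|0> + sqrt(b)|1>:
alpha^2 = 0.35, beta^2 = 0.65
P(|0>) = alpha^2 + gamma * beta^2
= 0.35 + 0.36 * 0.65
= 0.35 + 0.2340
= 0.5840

0.5840


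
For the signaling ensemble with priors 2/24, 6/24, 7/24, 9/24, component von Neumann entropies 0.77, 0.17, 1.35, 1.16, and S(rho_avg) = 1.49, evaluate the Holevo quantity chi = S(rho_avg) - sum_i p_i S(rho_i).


chi = S(rho) - sum_i p_i * S(rho_i)
Weighted entropy = 2/24 * 0.77 + 6/24 * 0.17 + 7/24 * 1.35 + 9/24 * 1.16
= 0.9354
chi = 1.49 - 0.9354
= 0.5546

0.5546


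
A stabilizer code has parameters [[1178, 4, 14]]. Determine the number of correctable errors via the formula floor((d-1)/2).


Code parameters: [[1178, 4, 14]], distance d = 14.
Number of correctable errors = floor((d-1)/2)
= floor((14 - 1)/2)
= floor(13/2)
= 6

6


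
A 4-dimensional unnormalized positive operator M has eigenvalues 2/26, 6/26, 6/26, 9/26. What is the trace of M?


tr(M) = sum of eigenvalues
= 2/26 + 6/26 + 6/26 + 9/26
= 23/26
= 0.8846

0.8846


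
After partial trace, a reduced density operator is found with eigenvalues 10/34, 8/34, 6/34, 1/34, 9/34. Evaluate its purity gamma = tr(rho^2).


tr(rho^2) = sum of eigenvalues squared
= (10/34)^2 + (8/34)^2 + (6/34)^2 + (1/34)^2 + (9/34)^2
= (100 + 64 + 36 + 1 + 81) / 1156
= 282/1156
= 0.2439

0.2439


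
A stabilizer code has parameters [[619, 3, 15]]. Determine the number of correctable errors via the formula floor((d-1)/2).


Code parameters: [[619, 3, 15]], distance d = 15.
Number of correctable errors = floor((d-1)/2)
= floor((15 - 1)/2)
= floor(14/2)
= 7

7


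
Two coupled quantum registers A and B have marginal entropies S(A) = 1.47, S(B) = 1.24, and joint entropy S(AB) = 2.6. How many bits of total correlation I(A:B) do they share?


I(A:B) = S(A) + S(B) - S(AB)
= 1.47 + 1.24 - 2.6
= 0.1100

0.1100


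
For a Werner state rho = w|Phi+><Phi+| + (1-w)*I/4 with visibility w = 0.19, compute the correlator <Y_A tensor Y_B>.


|Phi+> = (|00> + |11>)/sqrt(2)
For the pure Bell state, <Y_A Y_B> = -1 (Bell-state Pauli correlator).
The maximally-mixed part I/4 has tr(I/4 * P tensor P) = 0 for any traceless Pauli P.
So <Y_A Y_B>_rho = w * (-1) + (1 - w) * 0
= 0.19 * (-1)
= -0.1900

-0.1900


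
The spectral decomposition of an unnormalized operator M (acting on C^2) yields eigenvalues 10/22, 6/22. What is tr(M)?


tr(M) = sum of eigenvalues
= 10/22 + 6/22
= 16/22
= 0.7273

0.7273


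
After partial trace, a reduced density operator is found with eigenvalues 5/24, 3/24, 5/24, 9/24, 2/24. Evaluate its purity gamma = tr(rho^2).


tr(rho^2) = sum of eigenvalues squared
= (5/24)^2 + (3/24)^2 + (5/24)^2 + (9/24)^2 + (2/24)^2
= (25 + 9 + 25 + 81 + 4) / 576
= 144/576
= 0.2500

0.2500


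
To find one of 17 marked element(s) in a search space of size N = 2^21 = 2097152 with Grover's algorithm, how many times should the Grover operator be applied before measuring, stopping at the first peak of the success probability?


After j Grover iterations the success probability is P(j) = sin^2((2j+1)*theta), where sin(theta) = sqrt(k/N).
N = 2^21 = 2097152, k = 17
sin(theta) = sqrt(k/N) = 0.00284714448
theta = arcsin(sqrt(k/N)) = 0.002847148327 rad
P(j) reaches its first maximum when (2j+1)*theta is as close as possible to pi/2, i.e. j = round(pi/(4*theta) - 1/2).
pi/(4*theta) - 1/2 = 275.3543
(For comparison, the common estimate pi/4 * sqrt(N/k) = 275.8547; the exact maximiser is used here.)
Optimal iterations = 275

275


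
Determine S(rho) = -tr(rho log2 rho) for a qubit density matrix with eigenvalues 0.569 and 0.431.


S = -p*log2(p) - (1-p)*log2(1-p)
p = 0.5690, 1-p = 0.4310
= -0.5690 * log2(0.5690) - 0.4310 * log2(0.4310)
= -(-0.4629) - (-0.5233)
= 0.9862

0.9862


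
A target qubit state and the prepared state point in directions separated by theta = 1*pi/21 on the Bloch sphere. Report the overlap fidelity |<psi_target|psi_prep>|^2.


For states separated by angle theta on Bloch sphere:
F = cos^2(theta/2)
theta = 1*pi/21 = 0.1496
theta/2 = 0.0748
cos(theta/2) = 0.9972
F = 0.9944

0.9944


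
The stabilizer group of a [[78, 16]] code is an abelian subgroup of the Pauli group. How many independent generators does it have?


For an [[n,k]] stabilizer code:
Number of stabilizer generators = n - k
= 78 - 16
= 62

62


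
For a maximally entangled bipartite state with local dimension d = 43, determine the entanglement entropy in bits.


For a maximally entangled state in d x d:
S = log2(d) = log2(43)
= 5.4263

5.4263


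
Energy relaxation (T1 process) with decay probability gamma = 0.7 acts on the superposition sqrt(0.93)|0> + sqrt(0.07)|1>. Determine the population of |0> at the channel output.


For amplitude damping with parameter gamma on state sqrt(a)|0> + sqrt(b)|1>:
alpha^2 = 0.93, beta^2 = 0.07
P(|0>) = alpha^2 + gamma * beta^2
= 0.93 + 0.7 * 0.07
= 0.93 + 0.0490
= 0.9790

0.9790


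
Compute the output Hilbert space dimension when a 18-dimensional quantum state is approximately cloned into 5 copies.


Output space = H^(tensor 5) where dim(H) = 18
dim = 18^5
= 324 (after 2 factors)
= 5832 (after 3 factors)
= 104976 (after 4 factors)
= 1889568 (after 5 factors)
= 1889568

1889568


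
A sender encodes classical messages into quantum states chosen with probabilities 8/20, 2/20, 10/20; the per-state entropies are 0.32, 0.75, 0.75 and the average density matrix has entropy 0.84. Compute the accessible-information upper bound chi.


chi = S(rho) - sum_i p_i * S(rho_i)
Weighted entropy = 8/20 * 0.32 + 2/20 * 0.75 + 10/20 * 0.75
= 0.5780
chi = 0.84 - 0.5780
= 0.2620

0.2620


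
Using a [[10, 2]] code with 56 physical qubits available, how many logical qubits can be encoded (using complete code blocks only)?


Each code block uses 10 physical qubits for 2 logical qubit(s).
Number of complete blocks = floor(56 / 10) = 5
Logical qubits = 5 * 2
= 10

10


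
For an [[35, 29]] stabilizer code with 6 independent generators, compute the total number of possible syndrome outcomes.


Each stabilizer generator gives a binary (+1 or -1) measurement outcome.
With 6 independent generators:
Total syndromes = 2^6
= 64

64


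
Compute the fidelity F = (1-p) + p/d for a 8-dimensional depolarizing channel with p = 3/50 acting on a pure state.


F = (1-p) + p/d
= (1 - 0.0600) + 0.0600/8
= 0.9400 + 0.0075
= 0.9475

0.9475


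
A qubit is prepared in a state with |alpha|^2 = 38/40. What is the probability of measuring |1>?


|alpha|^2 = 38/40 = 0.9500
|beta|^2 = 1 - 38/40 = 2/40 = 0.0500
P(|1>) = |beta|^2 = 0.0500

0.0500


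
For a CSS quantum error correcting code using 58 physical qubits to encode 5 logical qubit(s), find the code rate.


Code rate R = k/n
= 5/58
= 0.0862

0.0862


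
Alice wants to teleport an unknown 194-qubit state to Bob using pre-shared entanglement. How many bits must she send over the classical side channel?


Quantum teleportation requires 2 classical bits per qubit teleported.
194 qubit(s) -> 2 * 194 = 388 classical bits

388


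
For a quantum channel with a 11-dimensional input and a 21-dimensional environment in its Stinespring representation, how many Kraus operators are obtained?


Tracing out the environment in an orthonormal basis {|i>_E} gives Kraus operators K_i = <i|_E U |0>_E.
Number of Kraus operators = dim(H_env) = d_env
= 21

21


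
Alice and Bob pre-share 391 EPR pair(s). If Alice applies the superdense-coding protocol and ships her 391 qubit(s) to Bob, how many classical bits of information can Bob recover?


Superdense coding allows 2 classical bits per shared entangled pair.
391 pair(s) -> 2 * 391 = 782 classical bits

782


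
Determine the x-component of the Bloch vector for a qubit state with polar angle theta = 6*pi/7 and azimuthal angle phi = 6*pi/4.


theta = 2.6928, phi = 4.7124
r_x = sin(theta)*cos(phi) = 0.4339 * 0.0000
r_x = 0.0000

0.0000


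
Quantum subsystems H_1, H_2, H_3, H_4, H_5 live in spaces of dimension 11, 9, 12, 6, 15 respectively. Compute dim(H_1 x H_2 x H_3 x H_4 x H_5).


dim(H_1 x H_2 x H_3 x H_4 x H_5) = 11 * 9 * 12 * 6 * 15
= 99 * 12 * 6 * 15
= 1188 * 6 * 15
= 7128 * 15
= 106920

106920


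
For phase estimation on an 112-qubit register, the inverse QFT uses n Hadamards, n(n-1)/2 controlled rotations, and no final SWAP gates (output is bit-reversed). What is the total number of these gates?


Hadamard gates: 112
Controlled rotations: n*(n-1)/2 = 112*111/2 = 6216
SWAP gates: 0 (omitted)
Total = 112 + 6216
= 6328

6328


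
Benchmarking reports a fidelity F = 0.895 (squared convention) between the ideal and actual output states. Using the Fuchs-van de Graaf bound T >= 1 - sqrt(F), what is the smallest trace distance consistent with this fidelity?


Fuchs-van de Graaf (squared-fidelity convention): 1 - sqrt(F) <= T <= sqrt(1 - F).
Lower bound: T >= 1 - sqrt(F)
sqrt(F) = sqrt(0.895) = 0.9460
T >= 1 - 0.9460
T >= 0.0540

0.0540


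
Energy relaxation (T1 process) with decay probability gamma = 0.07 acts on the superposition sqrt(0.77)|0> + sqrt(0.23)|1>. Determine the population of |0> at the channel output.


For amplitude damping with parameter gamma on state sqrt(a)|0> + sqrt(b)|1>:
alpha^2 = 0.77, beta^2 = 0.23
P(|0>) = alpha^2 + gamma * beta^2
= 0.77 + 0.07 * 0.23
= 0.77 + 0.0161
= 0.7861

0.7861


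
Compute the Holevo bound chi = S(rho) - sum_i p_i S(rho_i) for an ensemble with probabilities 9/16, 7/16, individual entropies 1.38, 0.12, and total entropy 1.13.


chi = S(rho) - sum_i p_i * S(rho_i)
Weighted entropy = 9/16 * 1.38 + 7/16 * 0.12
= 0.8287
chi = 1.13 - 0.8287
= 0.3013

0.3013


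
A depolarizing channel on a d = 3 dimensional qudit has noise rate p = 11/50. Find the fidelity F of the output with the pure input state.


F = (1-p) + p/d
= (1 - 0.2200) + 0.2200/3
= 0.7800 + 0.0733
= 0.8533

0.8533


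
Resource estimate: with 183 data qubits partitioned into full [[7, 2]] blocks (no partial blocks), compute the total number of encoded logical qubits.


Each code block uses 7 physical qubits for 2 logical qubit(s).
Number of complete blocks = floor(183 / 7) = 26
Logical qubits = 26 * 2
= 52

52


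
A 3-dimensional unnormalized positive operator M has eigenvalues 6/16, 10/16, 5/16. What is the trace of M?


tr(M) = sum of eigenvalues
= 6/16 + 10/16 + 5/16
= 21/16
= 1.3125

1.3125


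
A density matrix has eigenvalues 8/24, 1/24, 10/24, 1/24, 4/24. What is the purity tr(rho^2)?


tr(rho^2) = sum of eigenvalues squared
= (8/24)^2 + (1/24)^2 + (10/24)^2 + (1/24)^2 + (4/24)^2
= (64 + 1 + 100 + 1 + 16) / 576
= 182/576
= 0.3160

0.3160


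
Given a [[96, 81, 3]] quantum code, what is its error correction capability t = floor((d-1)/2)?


Code parameters: [[96, 81, 3]], distance d = 3.
Number of correctable errors = floor((d-1)/2)
= floor((3 - 1)/2)
= floor(2/2)
= 1

1


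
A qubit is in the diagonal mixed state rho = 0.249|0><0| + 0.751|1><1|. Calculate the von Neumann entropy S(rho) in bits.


S = -p*log2(p) - (1-p)*log2(1-p)
p = 0.2490, 1-p = 0.7510
= -0.2490 * log2(0.2490) - 0.7510 * log2(0.7510)
= -(-0.4994) - (-0.3102)
= 0.8097

0.8097


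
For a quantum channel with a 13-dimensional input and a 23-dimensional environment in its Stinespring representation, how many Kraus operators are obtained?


Tracing out the environment in an orthonormal basis {|i>_E} gives Kraus operators K_i = <i|_E U |0>_E.
Number of Kraus operators = dim(H_env) = d_env
= 23

23


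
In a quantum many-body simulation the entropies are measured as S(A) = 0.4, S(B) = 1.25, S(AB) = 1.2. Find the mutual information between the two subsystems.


I(A:B) = S(A) + S(B) - S(AB)
= 0.4 + 1.25 - 1.2
= 0.4500

0.4500


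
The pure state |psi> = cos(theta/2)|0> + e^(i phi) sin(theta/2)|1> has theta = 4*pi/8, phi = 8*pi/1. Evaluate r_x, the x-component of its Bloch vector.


theta = 1.5708, phi = 25.1327
r_x = sin(theta)*cos(phi) = 1.0000 * 1.0000
r_x = 1.0000

1.0000


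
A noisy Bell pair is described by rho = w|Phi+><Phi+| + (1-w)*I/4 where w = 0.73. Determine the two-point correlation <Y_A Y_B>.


|Phi+> = (|00> + |11>)/sqrt(2)
For the pure Bell state, <Y_A Y_B> = -1 (Bell-state Pauli correlator).
The maximally-mixed part I/4 has tr(I/4 * P tensor P) = 0 for any traceless Pauli P.
So <Y_A Y_B>_rho = w * (-1) + (1 - w) * 0
= 0.73 * (-1)
= -0.7300

-0.7300


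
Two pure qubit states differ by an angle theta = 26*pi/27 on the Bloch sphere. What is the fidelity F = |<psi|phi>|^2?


For states separated by angle theta on Bloch sphere:
F = cos^2(theta/2)
theta = 26*pi/27 = 3.0252
theta/2 = 1.5126
cos(theta/2) = 0.0581
F = 0.0034

0.0034


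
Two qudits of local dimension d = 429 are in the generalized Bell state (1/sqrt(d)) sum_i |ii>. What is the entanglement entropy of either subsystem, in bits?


For a maximally entangled state in d x d:
S = log2(d) = log2(429)
= 8.7448

8.7448


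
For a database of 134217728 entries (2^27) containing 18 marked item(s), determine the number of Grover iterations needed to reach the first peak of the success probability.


After j Grover iterations the success probability is P(j) = sin^2((2j+1)*theta), where sin(theta) = sqrt(k/N).
N = 2^27 = 134217728, k = 18
sin(theta) = sqrt(k/N) = 0.0003662109375
theta = arcsin(sqrt(k/N)) = 0.0003662109457 rad
P(j) reaches its first maximum when (2j+1)*theta is as close as possible to pi/2, i.e. j = round(pi/(4*theta) - 1/2).
pi/(4*theta) - 1/2 = 2144.1605
(For comparison, the common estimate pi/4 * sqrt(N/k) = 2144.6606; the exact maximiser is used here.)
Optimal iterations = 2144

2144


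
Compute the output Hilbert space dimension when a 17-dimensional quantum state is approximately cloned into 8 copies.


Output space = H^(tensor 8) where dim(H) = 17
dim = 17^8
= 289 (after 2 factors)
= 4913 (after 3 factors)
= 83521 (after 4 factors)
= 1419857 (after 5 factors)
= 24137569 (after 6 factors)
= 410338673 (after 7 factors)
= 6975757441 (after 8 factors)
= 6975757441

6975757441


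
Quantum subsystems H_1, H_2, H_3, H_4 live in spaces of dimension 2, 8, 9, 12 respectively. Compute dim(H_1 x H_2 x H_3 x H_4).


dim(H_1 x H_2 x H_3 x H_4) = 2 * 8 * 9 * 12
= 16 * 9 * 12
= 144 * 12
= 1728

1728


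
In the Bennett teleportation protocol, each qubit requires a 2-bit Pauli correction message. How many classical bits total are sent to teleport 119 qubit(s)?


Quantum teleportation requires 2 classical bits per qubit teleported.
119 qubit(s) -> 2 * 119 = 238 classical bits

238


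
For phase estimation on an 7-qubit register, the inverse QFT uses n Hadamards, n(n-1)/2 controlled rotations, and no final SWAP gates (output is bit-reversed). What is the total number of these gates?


Hadamard gates: 7
Controlled rotations: n*(n-1)/2 = 7*6/2 = 21
SWAP gates: 0 (omitted)
Total = 7 + 21
= 28

28


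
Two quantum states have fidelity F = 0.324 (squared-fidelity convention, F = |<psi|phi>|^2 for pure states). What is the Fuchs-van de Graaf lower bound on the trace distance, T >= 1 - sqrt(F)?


Fuchs-van de Graaf (squared-fidelity convention): 1 - sqrt(F) <= T <= sqrt(1 - F).
Lower bound: T >= 1 - sqrt(F)
sqrt(F) = sqrt(0.324) = 0.5692
T >= 1 - 0.5692
T >= 0.4308

0.4308


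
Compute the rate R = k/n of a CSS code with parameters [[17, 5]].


Code rate R = k/n
= 5/17
= 0.2941

0.2941


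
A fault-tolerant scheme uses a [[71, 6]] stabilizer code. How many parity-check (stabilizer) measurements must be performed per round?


For an [[n,k]] stabilizer code:
Number of stabilizer generators = n - k
= 71 - 6
= 65

65


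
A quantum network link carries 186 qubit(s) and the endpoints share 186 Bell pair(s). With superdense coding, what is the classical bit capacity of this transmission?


Superdense coding allows 2 classical bits per shared entangled pair.
186 pair(s) -> 2 * 186 = 372 classical bits

372


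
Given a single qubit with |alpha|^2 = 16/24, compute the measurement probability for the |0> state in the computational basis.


|alpha|^2 = 16/24 = 0.6667
|beta|^2 = 1 - 16/24 = 8/24 = 0.3333
P(|0>) = |alpha|^2 = 0.6667

0.6667


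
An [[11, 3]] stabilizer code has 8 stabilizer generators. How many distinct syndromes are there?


Each stabilizer generator gives a binary (+1 or -1) measurement outcome.
With 8 independent generators:
Total syndromes = 2^8
= 256

256


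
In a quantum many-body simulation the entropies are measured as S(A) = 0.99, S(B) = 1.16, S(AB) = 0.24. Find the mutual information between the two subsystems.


I(A:B) = S(A) + S(B) - S(AB)
= 0.99 + 1.16 - 0.24
= 1.9100

1.9100


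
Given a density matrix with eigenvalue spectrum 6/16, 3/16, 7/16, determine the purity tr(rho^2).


tr(rho^2) = sum of eigenvalues squared
= (6/16)^2 + (3/16)^2 + (7/16)^2
= (36 + 9 + 49) / 256
= 94/256
= 0.3672

0.3672


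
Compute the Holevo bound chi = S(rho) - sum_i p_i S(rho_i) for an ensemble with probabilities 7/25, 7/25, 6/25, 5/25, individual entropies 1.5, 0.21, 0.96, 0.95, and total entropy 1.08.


chi = S(rho) - sum_i p_i * S(rho_i)
Weighted entropy = 7/25 * 1.5 + 7/25 * 0.21 + 6/25 * 0.96 + 5/25 * 0.95
= 0.8992
chi = 1.08 - 0.8992
= 0.1808

0.1808


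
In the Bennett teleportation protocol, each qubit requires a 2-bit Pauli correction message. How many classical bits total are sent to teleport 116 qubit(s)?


Quantum teleportation requires 2 classical bits per qubit teleported.
116 qubit(s) -> 2 * 116 = 232 classical bits

232


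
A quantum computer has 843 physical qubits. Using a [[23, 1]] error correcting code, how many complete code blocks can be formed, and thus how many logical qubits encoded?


Each code block uses 23 physical qubits for 1 logical qubit(s).
Number of complete blocks = floor(843 / 23) = 36
Logical qubits = 36 * 1
= 36

36


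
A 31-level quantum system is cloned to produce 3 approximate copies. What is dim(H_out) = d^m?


Output space = H^(tensor 3) where dim(H) = 31
dim = 31^3
= 961 (after 2 factors)
= 29791 (after 3 factors)
= 29791

29791


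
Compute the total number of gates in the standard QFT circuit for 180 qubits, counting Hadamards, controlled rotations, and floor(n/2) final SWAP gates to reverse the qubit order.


Hadamard gates: 180
Controlled rotations: n*(n-1)/2 = 180*179/2 = 16110
SWAP gates: floor(n/2) = floor(180/2) = 90
Total = 180 + 16110 + 90
= 16380

16380


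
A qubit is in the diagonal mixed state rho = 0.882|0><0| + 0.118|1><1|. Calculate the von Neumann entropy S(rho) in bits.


S = -p*log2(p) - (1-p)*log2(1-p)
p = 0.8820, 1-p = 0.1180
= -0.8820 * log2(0.8820) - 0.1180 * log2(0.1180)
= -(-0.1598) - (-0.3638)
= 0.5236

0.5236


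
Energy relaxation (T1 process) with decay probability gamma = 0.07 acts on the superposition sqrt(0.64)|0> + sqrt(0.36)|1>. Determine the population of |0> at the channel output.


For amplitude damping with parameter gamma on state sqrt(a)|0> + sqrt(b)|1>:
alpha^2 = 0.64, beta^2 = 0.36
P(|0>) = alpha^2 + gamma * beta^2
= 0.64 + 0.07 * 0.36
= 0.64 + 0.0252
= 0.6652

0.6652


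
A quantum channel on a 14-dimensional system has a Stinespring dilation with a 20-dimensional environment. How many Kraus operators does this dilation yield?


Tracing out the environment in an orthonormal basis {|i>_E} gives Kraus operators K_i = <i|_E U |0>_E.
Number of Kraus operators = dim(H_env) = d_env
= 20

20


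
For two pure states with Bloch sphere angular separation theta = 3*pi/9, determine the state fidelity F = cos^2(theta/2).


For states separated by angle theta on Bloch sphere:
F = cos^2(theta/2)
theta = 3*pi/9 = 1.0472
theta/2 = 0.5236
cos(theta/2) = 0.8660
F = 0.7500

0.7500


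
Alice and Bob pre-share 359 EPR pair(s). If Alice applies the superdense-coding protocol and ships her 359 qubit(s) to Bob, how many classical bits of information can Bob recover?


Superdense coding allows 2 classical bits per shared entangled pair.
359 pair(s) -> 2 * 359 = 718 classical bits

718


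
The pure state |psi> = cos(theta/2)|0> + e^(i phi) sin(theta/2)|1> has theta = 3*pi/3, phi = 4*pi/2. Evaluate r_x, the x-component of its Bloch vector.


theta = 3.1416, phi = 6.2832
r_x = sin(theta)*cos(phi) = 0.0000 * 1.0000
r_x = 0.0000

0.0000


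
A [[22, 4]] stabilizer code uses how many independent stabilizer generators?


For an [[n,k]] stabilizer code:
Number of stabilizer generators = n - k
= 22 - 4
= 18

18


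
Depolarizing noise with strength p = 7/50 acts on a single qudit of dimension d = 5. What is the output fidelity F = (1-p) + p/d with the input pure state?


F = (1-p) + p/d
= (1 - 0.1400) + 0.1400/5
= 0.8600 + 0.0280
= 0.8880

0.8880


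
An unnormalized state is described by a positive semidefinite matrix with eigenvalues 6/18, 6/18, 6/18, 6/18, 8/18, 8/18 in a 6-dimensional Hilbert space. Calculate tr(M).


tr(M) = sum of eigenvalues
= 6/18 + 6/18 + 6/18 + 6/18 + 8/18 + 8/18
= 40/18
= 2.2222

2.2222


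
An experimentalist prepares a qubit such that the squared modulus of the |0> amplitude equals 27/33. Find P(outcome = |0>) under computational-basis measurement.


|alpha|^2 = 27/33 = 0.8182
|beta|^2 = 1 - 27/33 = 6/33 = 0.1818
P(|0>) = |alpha|^2 = 0.8182

0.8182


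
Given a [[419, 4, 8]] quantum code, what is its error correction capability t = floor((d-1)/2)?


Code parameters: [[419, 4, 8]], distance d = 8.
Number of correctable errors = floor((d-1)/2)
= floor((8 - 1)/2)
= floor(7/2)
= 3

3


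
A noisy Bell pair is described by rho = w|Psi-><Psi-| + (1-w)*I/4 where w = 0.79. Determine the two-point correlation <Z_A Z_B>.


|Psi-> = (|01> - |10>)/sqrt(2)
For the pure Bell state, <Z_A Z_B> = -1 (Bell-state Pauli correlator).
The maximally-mixed part I/4 has tr(I/4 * P tensor P) = 0 for any traceless Pauli P.
So <Z_A Z_B>_rho = w * (-1) + (1 - w) * 0
= 0.79 * (-1)
= -0.7900

-0.7900


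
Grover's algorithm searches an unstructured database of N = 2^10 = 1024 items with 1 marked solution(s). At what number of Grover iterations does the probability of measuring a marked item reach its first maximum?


After j Grover iterations the success probability is P(j) = sin^2((2j+1)*theta), where sin(theta) = sqrt(k/N).
N = 2^10 = 1024, k = 1
sin(theta) = sqrt(k/N) = 0.03125
theta = arcsin(sqrt(k/N)) = 0.0312550885 rad
P(j) reaches its first maximum when (2j+1)*theta is as close as possible to pi/2, i.e. j = round(pi/(4*theta) - 1/2).
pi/(4*theta) - 1/2 = 24.6286
(For comparison, the common estimate pi/4 * sqrt(N/k) = 25.1327; the exact maximiser is used here.)
Optimal iterations = 25

25


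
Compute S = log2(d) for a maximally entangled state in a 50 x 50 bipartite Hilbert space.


For a maximally entangled state in d x d:
S = log2(d) = log2(50)
= 5.6439

5.6439
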